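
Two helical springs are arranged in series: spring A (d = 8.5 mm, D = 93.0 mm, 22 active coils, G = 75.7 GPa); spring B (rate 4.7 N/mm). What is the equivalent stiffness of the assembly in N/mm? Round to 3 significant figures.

1.75 N/mm

k_A = Gd⁴/(8D³N_a) = (75.7×10³)(8.5⁴)/(8·93.0³·22) = 2.7913 N/mm
Series: 1/k_eq = 1/2.7913 + 1/4.7 = 0.57102; k_eq = 1.7513 N/mm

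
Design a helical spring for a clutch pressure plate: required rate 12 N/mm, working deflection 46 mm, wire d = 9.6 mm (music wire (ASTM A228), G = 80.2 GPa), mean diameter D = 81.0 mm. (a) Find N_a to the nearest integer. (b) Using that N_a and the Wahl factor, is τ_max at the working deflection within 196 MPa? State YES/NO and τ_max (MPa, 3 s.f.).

N_a = Gd⁴/(8D³k) = (80.2×10³)(9.6⁴)/(8·81.0³·12) = 13.35 → N_a = 13
Actual rate k = Gd⁴/(8D³·13) = 12.325 N/mm
Working load F = kδ = 12.325·46 = 566.93 N
C = 81.0/9.6 = 8.4375; K_W = (4C−1)/(4C−4)+0.615/C = 1.1737
τ_max = K_W·8FD/(πd³) = 1.1737·132.17 = 155.13 MPa
τ_max ≤ 196 MPa → acceptable

(a) 13 coils; (b) YES, τ_max = 155 MPa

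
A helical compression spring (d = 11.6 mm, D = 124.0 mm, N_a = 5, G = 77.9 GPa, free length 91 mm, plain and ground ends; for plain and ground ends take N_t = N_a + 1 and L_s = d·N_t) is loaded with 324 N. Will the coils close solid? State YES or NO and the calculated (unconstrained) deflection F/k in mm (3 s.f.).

k = Gd⁴/(8D³N_a) = (77.9×10³)(11.6⁴)/(8·124.0³·5) = 18.495 N/mm
N_t = 6; L_s = 11.6·6 = 69.6 mm; δ_solid = L₀ − L_s = 91 − 69.6 = 21.4 mm
δ = F/k = 324/18.495 = 17.519 mm
δ < δ_solid → spring does not go solid

NO, δ = 17.5 mm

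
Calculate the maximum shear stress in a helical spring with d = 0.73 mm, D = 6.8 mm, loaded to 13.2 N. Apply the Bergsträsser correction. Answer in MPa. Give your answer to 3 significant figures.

Spring index C = D/d = 6.8/0.73 = 9.3151
K_B = (4C+2)/(4C−3) = 39.260/34.260 = 1.1459
τ₀ = 8FD/(πd³) = 8·13.2·6.8/(π·0.73³) = 718.08/1.2221 = 587.56 MPa
τ_max = K·τ₀ = 1.1459 × 587.56 = 673.31 MPa

673 MPa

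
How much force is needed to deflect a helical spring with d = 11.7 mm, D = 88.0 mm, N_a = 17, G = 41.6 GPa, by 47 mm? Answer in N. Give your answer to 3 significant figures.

395 N

k = Gd⁴/(8D³N_a) = (41.6×10³)(11.7⁴)/(8·88.0³·17) = 8.411 N/mm
F = k·δ = 8.411 × 47 = 395.32 N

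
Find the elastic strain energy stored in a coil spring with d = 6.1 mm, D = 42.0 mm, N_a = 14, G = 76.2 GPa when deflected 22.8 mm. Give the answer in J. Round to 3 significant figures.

3.30 J

k = Gd⁴/(8D³N_a) = (76.2×10³)(6.1⁴)/(8·42.0³·14) = 12.715 N/mm
U = ½kδ² = 0.5 × 12.715 × 22.8² = 3304.8 N·mm = 3.3048 J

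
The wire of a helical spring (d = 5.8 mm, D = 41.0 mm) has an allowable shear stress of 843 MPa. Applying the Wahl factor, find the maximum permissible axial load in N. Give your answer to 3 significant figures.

C = D/d = 41.0/5.8 = 7.0690
K_W = (4C−1)/(4C−4) + 0.615/C = 27.276/24.276 + 0.0870 = 1.2106
τ_max = K·8FD/(πd³) → F_max = τ_allow·πd³/(8DK)
F_max = 843·π·5.8³/(8·41.0·1.2106) = 5.1673e+05/397.07 = 1301.4 N

1300 N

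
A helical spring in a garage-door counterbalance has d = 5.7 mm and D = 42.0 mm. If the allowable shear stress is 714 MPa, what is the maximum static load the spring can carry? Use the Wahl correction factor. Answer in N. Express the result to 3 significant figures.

1030 N

C = D/d = 42.0/5.7 = 7.3684
K_W = (4C−1)/(4C−4) + 0.615/C = 28.474/25.474 + 0.0835 = 1.2012
τ_max = K·8FD/(πd³) → F_max = τ_allow·πd³/(8DK)
F_max = 714·π·5.7³/(8·42.0·1.2012) = 4.1541e+05/403.61 = 1029.2 N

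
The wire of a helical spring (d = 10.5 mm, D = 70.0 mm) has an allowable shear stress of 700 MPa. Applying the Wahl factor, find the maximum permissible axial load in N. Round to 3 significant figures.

3710 N

C = D/d = 70.0/10.5 = 6.6667
K_W = (4C−1)/(4C−4) + 0.615/C = 25.667/22.667 + 0.0922 = 1.2246
τ_max = K·8FD/(πd³) → F_max = τ_allow·πd³/(8DK)
F_max = 700·π·10.5³/(8·70.0·1.2246) = 2.5458e+06/685.78 = 3712.2 N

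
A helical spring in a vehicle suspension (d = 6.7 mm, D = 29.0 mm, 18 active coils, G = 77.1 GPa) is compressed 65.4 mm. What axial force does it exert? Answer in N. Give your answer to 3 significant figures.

k = Gd⁴/(8D³N_a) = (77.1×10³)(6.7⁴)/(8·29.0³·18) = 44.238 N/mm
F = k·δ = 44.238 × 65.4 = 2893.2 N

2890 N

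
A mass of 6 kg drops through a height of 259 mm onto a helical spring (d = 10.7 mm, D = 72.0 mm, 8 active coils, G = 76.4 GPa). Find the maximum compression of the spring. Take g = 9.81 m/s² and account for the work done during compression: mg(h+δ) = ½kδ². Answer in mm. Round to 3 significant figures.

k = Gd⁴/(8D³N_a) = (76.4×10³)(10.7⁴)/(8·72.0³·8) = 41.923 N/mm
W = mg = 6 × 9.81 = 58.86 N
½kδ² − Wδ − Wh = 0 → δ = (W + √(W² + 2kWh))/k
δ = (58.86 + √(3464.5 + 1.27821e+06))/41.923 = (58.86 + 1132.1)/41.923 = 28.409 mm

28.4 mm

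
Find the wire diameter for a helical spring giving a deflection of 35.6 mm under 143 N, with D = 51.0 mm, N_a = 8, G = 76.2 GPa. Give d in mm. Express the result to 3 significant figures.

4.60 mm

Required rate k = F/δ = 143/35.6 = 4.0169 N/mm
d = (8D³N_a·k / G)^(1/4) = (8·51.0³·8·4.0169 / (76.2×10³))^0.25
  = (447.53)^0.25 = 4.5994 mm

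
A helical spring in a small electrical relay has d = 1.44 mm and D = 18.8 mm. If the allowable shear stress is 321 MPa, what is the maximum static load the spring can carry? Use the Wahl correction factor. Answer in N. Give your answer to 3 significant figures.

C = D/d = 18.8/1.44 = 13.0556
K_W = (4C−1)/(4C−4) + 0.615/C = 51.222/48.222 + 0.0471 = 1.1093
τ_max = K·8FD/(πd³) → F_max = τ_allow·πd³/(8DK)
F_max = 321·π·1.44³/(8·18.8·1.1093) = 3011.2/166.84 = 18.048 N

18.0 N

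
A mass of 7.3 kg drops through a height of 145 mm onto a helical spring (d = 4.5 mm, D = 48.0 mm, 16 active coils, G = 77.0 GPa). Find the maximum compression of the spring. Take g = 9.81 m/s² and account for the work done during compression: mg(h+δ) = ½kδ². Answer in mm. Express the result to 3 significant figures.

134 mm

k = Gd⁴/(8D³N_a) = (77.0×10³)(4.5⁴)/(8·48.0³·16) = 2.2305 N/mm
W = mg = 7.3 × 9.81 = 71.613 N
½kδ² − Wδ − Wh = 0 → δ = (W + √(W² + 2kWh))/k
δ = (71.613 + √(5128.4 + 46323))/2.2305 = (71.613 + 226.83)/2.2305 = 133.8 mm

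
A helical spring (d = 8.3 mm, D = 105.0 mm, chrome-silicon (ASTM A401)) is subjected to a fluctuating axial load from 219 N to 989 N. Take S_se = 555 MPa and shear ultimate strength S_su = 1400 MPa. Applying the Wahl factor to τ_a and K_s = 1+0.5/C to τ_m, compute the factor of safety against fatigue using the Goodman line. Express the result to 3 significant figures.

1.75

C = D/d = 105.0/8.3 = 12.6506; K_W = (4C−1)/(4C−4)+0.615/C = 1.1130; K_s = 1+0.5/C = 1.0395
F_a = (F_max−F_min)/2 = 385 N; F_m = (F_max+F_min)/2 = 604 N
τ_a = K_W·8F_aD/(πd³) = 1.1130 × 180.03 = 200.38 MPa
τ_m = K_s·8F_mD/(πd³) = 1.0395 × 282.44 = 293.61 MPa
Goodman: 1/n_f = τ_a/S_se + τ_m/S_su = 200.38/555 + 293.61/1400 = 0.36104 + 0.20972 = 0.57076
n_f = 1/0.57076 = 1.752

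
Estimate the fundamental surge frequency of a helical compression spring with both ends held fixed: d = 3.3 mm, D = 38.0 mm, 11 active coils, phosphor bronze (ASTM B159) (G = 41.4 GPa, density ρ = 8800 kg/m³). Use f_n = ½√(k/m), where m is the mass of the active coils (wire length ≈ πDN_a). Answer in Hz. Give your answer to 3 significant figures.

k = Gd⁴/(8D³N_a) = (41.4×10³)(3.3⁴)/(8·38.0³·11) = 1.0168 N/mm = 1016.8 N/m
Wire length L = πDN_a = π·38.0·11 = 1313.2 mm
m = ρ·(πd²/4)·L = 8800 × 8.553×10⁻⁶ m² × 1.3132 m = 0.098839 kg
f_n = ½√(k/m) = 0.5·√(1016.8/0.098839) = 0.5·√(10287) = 50.713 Hz

50.7 Hz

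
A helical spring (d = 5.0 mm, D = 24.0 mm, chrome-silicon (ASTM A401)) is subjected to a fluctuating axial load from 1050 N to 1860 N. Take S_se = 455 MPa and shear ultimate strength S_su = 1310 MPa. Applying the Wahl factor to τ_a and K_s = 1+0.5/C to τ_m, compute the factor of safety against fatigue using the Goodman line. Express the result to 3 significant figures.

0.850

C = D/d = 24.0/5.0 = 4.8000; K_W = (4C−1)/(4C−4)+0.615/C = 1.3255; K_s = 1+0.5/C = 1.1042
F_a = (F_max−F_min)/2 = 405 N; F_m = (F_max+F_min)/2 = 1455 N
τ_a = K_W·8F_aD/(πd³) = 1.3255 × 198.01 = 262.47 MPa
τ_m = K_s·8F_mD/(πd³) = 1.1042 × 711.38 = 785.49 MPa
Goodman: 1/n_f = τ_a/S_se + τ_m/S_su = 262.47/455 + 785.49/1310 = 0.57685 + 0.59961 = 1.1765
n_f = 1/1.1765 = 0.85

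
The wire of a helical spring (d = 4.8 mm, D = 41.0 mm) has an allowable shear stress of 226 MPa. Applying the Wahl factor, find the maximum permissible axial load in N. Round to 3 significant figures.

204 N

C = D/d = 41.0/4.8 = 8.5417
K_W = (4C−1)/(4C−4) + 0.615/C = 33.167/30.167 + 0.0720 = 1.1714
τ_max = K·8FD/(πd³) → F_max = τ_allow·πd³/(8DK)
F_max = 226·π·4.8³/(8·41.0·1.1714) = 78520/384.23 = 204.36 N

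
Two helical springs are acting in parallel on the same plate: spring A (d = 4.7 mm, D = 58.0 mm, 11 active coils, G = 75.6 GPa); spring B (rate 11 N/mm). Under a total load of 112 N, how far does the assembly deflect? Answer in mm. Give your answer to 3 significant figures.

k_A = Gd⁴/(8D³N_a) = (75.6×10³)(4.7⁴)/(8·58.0³·11) = 2.1486 N/mm
Parallel: k_eq = 2.1486 + 11 = 13.149 N/mm
δ = F/k_eq = 112/13.149 = 8.518 mm

8.52 mm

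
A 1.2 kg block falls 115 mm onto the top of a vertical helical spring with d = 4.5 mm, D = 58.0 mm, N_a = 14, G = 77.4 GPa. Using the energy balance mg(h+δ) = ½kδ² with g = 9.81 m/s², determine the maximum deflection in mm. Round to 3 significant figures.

52.0 mm

k = Gd⁴/(8D³N_a) = (77.4×10³)(4.5⁴)/(8·58.0³·14) = 1.4524 N/mm
W = mg = 1.2 × 9.81 = 11.772 N
½kδ² − Wδ − Wh = 0 → δ = (W + √(W² + 2kWh))/k
δ = (11.772 + √(138.58 + 3932.49))/1.4524 = (11.772 + 63.805)/1.4524 = 52.036 mm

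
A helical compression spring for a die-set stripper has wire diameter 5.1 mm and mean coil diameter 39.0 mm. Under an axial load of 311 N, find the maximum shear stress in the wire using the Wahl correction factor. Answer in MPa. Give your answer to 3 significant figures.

278 MPa

Spring index C = D/d = 39.0/5.1 = 7.6471
K_W = (4C−1)/(4C−4) + 0.615/C = 29.588/26.588 + 0.0804 = 1.1933
τ₀ = 8FD/(πd³) = 8·311·39.0/(π·5.1³) = 97032/416.74 = 232.84 MPa
τ_max = K·τ₀ = 1.1933 × 232.84 = 277.84 MPa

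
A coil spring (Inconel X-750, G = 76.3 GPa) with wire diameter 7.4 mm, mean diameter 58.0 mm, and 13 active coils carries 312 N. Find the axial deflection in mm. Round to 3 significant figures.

27.7 mm

k = Gd⁴/(8D³N_a) = (76.3×10³)(7.4⁴)/(8·58.0³·13) = 11.275 N/mm
δ = F/k = 312 / 11.275 = 27.671 mm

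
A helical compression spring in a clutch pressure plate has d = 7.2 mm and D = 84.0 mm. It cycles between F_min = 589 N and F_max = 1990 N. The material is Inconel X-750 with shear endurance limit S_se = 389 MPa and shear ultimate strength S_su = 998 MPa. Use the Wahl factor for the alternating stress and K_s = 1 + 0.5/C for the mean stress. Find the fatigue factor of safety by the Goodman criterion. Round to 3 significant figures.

C = D/d = 84.0/7.2 = 11.6667; K_W = (4C−1)/(4C−4)+0.615/C = 1.1230; K_s = 1+0.5/C = 1.0429
F_a = (F_max−F_min)/2 = 700.5 N; F_m = (F_max+F_min)/2 = 1289.5 N
τ_a = K_W·8F_aD/(πd³) = 1.1230 × 401.45 = 450.84 MPa
τ_m = K_s·8F_mD/(πd³) = 1.0429 × 739 = 770.67 MPa
Goodman: 1/n_f = τ_a/S_se + τ_m/S_su = 450.84/389 + 770.67/998 = 1.15897 + 0.77221 = 1.9312
n_f = 1/1.9312 = 0.5178

0.518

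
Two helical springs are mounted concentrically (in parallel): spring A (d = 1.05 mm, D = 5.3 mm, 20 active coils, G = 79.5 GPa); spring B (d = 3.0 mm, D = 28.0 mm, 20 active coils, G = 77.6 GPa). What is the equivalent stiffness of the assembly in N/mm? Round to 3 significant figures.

k_A = Gd⁴/(8D³N_a) = (79.5×10³)(1.05⁴)/(8·5.3³·20) = 4.0567 N/mm
k_B = Gd⁴/(8D³N_a) = (77.6×10³)(3.0⁴)/(8·28.0³·20) = 1.7896 N/mm
Parallel: k_eq = 4.0567 + 1.7896 = 5.8463 N/mm

5.85 N/mm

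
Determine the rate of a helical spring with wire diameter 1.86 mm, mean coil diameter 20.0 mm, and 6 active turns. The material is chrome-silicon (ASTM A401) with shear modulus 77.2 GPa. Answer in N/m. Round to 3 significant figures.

k = Gd⁴/(8D³N_a) = (77.2×10³ × 1.86⁴) / (8 × 20.0³ × 6)
  = 923994 / 384000 = 2.4062 N/mm = 2406.2 N/m

2410 N/m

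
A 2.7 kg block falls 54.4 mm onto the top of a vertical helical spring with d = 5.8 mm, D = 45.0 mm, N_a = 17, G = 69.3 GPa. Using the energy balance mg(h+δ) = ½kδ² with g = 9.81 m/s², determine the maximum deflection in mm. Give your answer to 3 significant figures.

25.9 mm

k = Gd⁴/(8D³N_a) = (69.3×10³)(5.8⁴)/(8·45.0³·17) = 6.328 N/mm
W = mg = 2.7 × 9.81 = 26.487 N
½kδ² − Wδ − Wh = 0 → δ = (W + √(W² + 2kWh))/k
δ = (26.487 + √(701.56 + 18236))/6.328 = (26.487 + 137.61)/6.328 = 25.932 mm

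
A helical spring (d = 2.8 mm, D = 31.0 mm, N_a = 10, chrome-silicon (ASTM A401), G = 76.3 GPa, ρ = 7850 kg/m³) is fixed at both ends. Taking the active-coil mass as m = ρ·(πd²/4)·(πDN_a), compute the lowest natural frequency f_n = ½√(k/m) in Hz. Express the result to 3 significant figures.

k = Gd⁴/(8D³N_a) = (76.3×10³)(2.8⁴)/(8·31.0³·10) = 1.9678 N/mm = 1967.8 N/m
Wire length L = πDN_a = π·31.0·10 = 973.89 mm
m = ρ·(πd²/4)·L = 7850 × 6.1575×10⁻⁶ m² × 0.97389 m = 0.047075 kg
f_n = ½√(k/m) = 0.5·√(1967.8/0.047075) = 0.5·√(41802) = 102.23 Hz

102 Hz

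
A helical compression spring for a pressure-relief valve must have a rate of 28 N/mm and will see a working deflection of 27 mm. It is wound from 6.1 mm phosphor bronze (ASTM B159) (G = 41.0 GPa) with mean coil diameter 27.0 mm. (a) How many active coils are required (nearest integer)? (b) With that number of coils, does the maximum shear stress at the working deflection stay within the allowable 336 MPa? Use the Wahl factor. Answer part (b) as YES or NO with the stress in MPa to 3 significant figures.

N_a = Gd⁴/(8D³k) = (41.0×10³)(6.1⁴)/(8·27.0³·28) = 12.88 → N_a = 13
Actual rate k = Gd⁴/(8D³·13) = 27.732 N/mm
Working load F = kδ = 27.732·27 = 748.76 N
C = 27.0/6.1 = 4.4262; K_W = (4C−1)/(4C−4)+0.615/C = 1.3578
τ_max = K_W·8FD/(πd³) = 1.3578·226.81 = 307.97 MPa
τ_max ≤ 336 MPa → acceptable

(a) 13 coils; (b) YES, τ_max = 308 MPa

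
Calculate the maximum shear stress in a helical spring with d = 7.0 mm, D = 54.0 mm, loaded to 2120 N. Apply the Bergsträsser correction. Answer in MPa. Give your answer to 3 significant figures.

1000 MPa

Spring index C = D/d = 54.0/7.0 = 7.7143
K_B = (4C+2)/(4C−3) = 32.857/27.857 = 1.1795
τ₀ = 8FD/(πd³) = 8·2120·54.0/(π·7.0³) = 915840/1077.6 = 849.92 MPa
τ_max = K·τ₀ = 1.1795 × 849.92 = 1002.5 MPa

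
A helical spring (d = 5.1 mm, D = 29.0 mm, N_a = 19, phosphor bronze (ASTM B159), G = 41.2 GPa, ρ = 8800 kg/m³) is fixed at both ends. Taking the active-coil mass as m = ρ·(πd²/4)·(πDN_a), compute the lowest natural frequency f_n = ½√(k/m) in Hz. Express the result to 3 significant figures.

77.7 Hz

k = Gd⁴/(8D³N_a) = (41.2×10³)(5.1⁴)/(8·29.0³·19) = 7.5187 N/mm = 7518.7 N/m
Wire length L = πDN_a = π·29.0·19 = 1731 mm
m = ρ·(πd²/4)·L = 8800 × 20.428×10⁻⁶ m² × 1.731 m = 0.31118 kg
f_n = ½√(k/m) = 0.5·√(7518.7/0.31118) = 0.5·√(24162) = 77.72 Hz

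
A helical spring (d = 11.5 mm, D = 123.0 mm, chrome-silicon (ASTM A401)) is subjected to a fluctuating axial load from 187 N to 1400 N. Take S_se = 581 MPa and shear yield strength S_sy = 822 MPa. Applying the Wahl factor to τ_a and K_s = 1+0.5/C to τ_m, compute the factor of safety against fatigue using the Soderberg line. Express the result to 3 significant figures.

2.21

C = D/d = 123.0/11.5 = 10.6957; K_W = (4C−1)/(4C−4)+0.615/C = 1.1349; K_s = 1+0.5/C = 1.0467
F_a = (F_max−F_min)/2 = 606.5 N; F_m = (F_max+F_min)/2 = 793.5 N
τ_a = K_W·8F_aD/(πd³) = 1.1349 × 124.91 = 141.75 MPa
τ_m = K_s·8F_mD/(πd³) = 1.0467 × 163.42 = 171.06 MPa
Soderberg: 1/n_f = τ_a/S_se + τ_m/S_sy = 141.75/581 + 171.06/822 = 0.24398 + 0.20810 = 0.45207
n_f = 1/0.45207 = 2.212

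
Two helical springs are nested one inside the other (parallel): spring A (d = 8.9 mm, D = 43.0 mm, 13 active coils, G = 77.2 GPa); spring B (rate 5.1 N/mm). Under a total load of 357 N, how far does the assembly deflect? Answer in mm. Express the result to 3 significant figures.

k_A = Gd⁴/(8D³N_a) = (77.2×10³)(8.9⁴)/(8·43.0³·13) = 58.579 N/mm
Parallel: k_eq = 58.579 + 5.1 = 63.679 N/mm
δ = F/k_eq = 357/63.679 = 5.6063 mm

5.61 mm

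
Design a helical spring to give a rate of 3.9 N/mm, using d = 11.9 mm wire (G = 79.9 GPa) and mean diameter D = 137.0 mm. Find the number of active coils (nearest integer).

N_a = Gd⁴/(8D³k) = (79.9×10³ × 11.9⁴)/(8 × 137.0³ × 3.9)
    = 1.60227e+09 / 8.02262e+07 = 19.97 → 20 coils

20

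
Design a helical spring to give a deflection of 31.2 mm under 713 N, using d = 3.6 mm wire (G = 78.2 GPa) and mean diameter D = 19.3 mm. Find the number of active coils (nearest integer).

Required rate k = F/δ = 713/31.2 = 22.853 N/mm
N_a = Gd⁴/(8D³k) = (78.2×10³ × 3.6⁴)/(8 × 19.3³ × 22.853)
    = 1.31346e+07 / 1.31431e+06 = 9.994 → 10 coils

10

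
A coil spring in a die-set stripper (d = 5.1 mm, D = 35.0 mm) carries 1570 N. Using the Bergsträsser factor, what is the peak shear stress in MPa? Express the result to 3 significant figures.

1270 MPa

Spring index C = D/d = 35.0/5.1 = 6.8627
K_B = (4C+2)/(4C−3) = 29.451/24.451 = 1.2045
τ₀ = 8FD/(πd³) = 8·1570·35.0/(π·5.1³) = 439600/416.74 = 1054.9 MPa
τ_max = K·τ₀ = 1.2045 × 1054.9 = 1270.6 MPa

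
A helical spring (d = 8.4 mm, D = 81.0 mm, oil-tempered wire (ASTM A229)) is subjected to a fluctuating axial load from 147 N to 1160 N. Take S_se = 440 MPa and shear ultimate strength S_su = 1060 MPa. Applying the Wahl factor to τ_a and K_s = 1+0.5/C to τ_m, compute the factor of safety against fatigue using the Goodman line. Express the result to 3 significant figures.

C = D/d = 81.0/8.4 = 9.6429; K_W = (4C−1)/(4C−4)+0.615/C = 1.1506; K_s = 1+0.5/C = 1.0519
F_a = (F_max−F_min)/2 = 506.5 N; F_m = (F_max+F_min)/2 = 653.5 N
τ_a = K_W·8F_aD/(πd³) = 1.1506 × 176.27 = 202.8 MPa
τ_m = K_s·8F_mD/(πd³) = 1.0519 × 227.42 = 239.21 MPa
Goodman: 1/n_f = τ_a/S_se + τ_m/S_su = 202.8/440 + 239.21/1060 = 0.46092 + 0.22567 = 0.68659
n_f = 1/0.68659 = 1.456

1.46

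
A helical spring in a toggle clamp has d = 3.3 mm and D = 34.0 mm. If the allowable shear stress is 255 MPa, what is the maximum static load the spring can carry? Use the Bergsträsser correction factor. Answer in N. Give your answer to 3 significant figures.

C = D/d = 34.0/3.3 = 10.3030
K_B = (4C+2)/(4C−3) = 43.212/38.212 = 1.1308
τ_max = K·8FD/(πd³) → F_max = τ_allow·πd³/(8DK)
F_max = 255·π·3.3³/(8·34.0·1.1308) = 28789/307.59 = 93.596 N

93.6 N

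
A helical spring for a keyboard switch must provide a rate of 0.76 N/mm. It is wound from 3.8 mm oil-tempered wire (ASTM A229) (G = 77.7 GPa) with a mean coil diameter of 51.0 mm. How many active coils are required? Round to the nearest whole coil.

N_a = Gd⁴/(8D³k) = (77.7×10³ × 3.8⁴)/(8 × 51.0³ × 0.76)
    = 1.62015e+07 / 806518 = 20.09 → 20 coils

20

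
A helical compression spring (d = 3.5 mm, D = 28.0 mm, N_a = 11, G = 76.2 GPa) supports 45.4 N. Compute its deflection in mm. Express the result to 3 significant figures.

k = Gd⁴/(8D³N_a) = (76.2×10³)(3.5⁴)/(8·28.0³·11) = 5.9193 N/mm
δ = F/k = 45.4 / 5.9193 = 7.6698 mm

7.67 mm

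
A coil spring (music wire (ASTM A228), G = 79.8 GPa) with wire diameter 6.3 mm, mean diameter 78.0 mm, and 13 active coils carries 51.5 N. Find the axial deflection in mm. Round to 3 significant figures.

20.2 mm

k = Gd⁴/(8D³N_a) = (79.8×10³)(6.3⁴)/(8·78.0³·13) = 2.5471 N/mm
δ = F/k = 51.5 / 2.5471 = 20.219 mm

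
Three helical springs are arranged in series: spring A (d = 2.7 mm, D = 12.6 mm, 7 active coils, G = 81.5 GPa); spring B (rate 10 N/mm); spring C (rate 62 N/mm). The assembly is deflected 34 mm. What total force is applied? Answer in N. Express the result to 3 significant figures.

239 N

k_A = Gd⁴/(8D³N_a) = (81.5×10³)(2.7⁴)/(8·12.6³·7) = 38.665 N/mm
Series: 1/k_eq = 1/38.665 + 1/10 + 1/62 = 0.14199; k_eq = 7.0426 N/mm
F = k_eq·δ = 7.0426·34 = 239.45 N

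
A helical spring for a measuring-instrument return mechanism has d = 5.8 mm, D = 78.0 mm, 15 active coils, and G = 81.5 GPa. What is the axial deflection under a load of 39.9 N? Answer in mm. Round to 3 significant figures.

k = Gd⁴/(8D³N_a) = (81.5×10³)(5.8⁴)/(8·78.0³·15) = 1.6196 N/mm
δ = F/k = 39.9 / 1.6196 = 24.636 mm

24.6 mm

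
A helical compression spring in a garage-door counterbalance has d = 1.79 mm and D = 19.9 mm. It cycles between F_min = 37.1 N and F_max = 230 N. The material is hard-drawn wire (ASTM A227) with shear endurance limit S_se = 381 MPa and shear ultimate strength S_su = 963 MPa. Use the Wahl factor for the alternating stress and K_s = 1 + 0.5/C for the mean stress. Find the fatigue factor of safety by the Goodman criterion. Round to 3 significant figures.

C = D/d = 19.9/1.79 = 11.1173; K_W = (4C−1)/(4C−4)+0.615/C = 1.1294; K_s = 1+0.5/C = 1.0450
F_a = (F_max−F_min)/2 = 96.45 N; F_m = (F_max+F_min)/2 = 133.55 N
τ_a = K_W·8F_aD/(πd³) = 1.1294 × 852.19 = 962.51 MPa
τ_m = K_s·8F_mD/(πd³) = 1.0450 × 1180 = 1233.1 MPa
Goodman: 1/n_f = τ_a/S_se + τ_m/S_su = 962.51/381 + 1233.1/963 = 2.52626 + 1.28044 = 3.8067
n_f = 1/3.8067 = 0.2627

0.263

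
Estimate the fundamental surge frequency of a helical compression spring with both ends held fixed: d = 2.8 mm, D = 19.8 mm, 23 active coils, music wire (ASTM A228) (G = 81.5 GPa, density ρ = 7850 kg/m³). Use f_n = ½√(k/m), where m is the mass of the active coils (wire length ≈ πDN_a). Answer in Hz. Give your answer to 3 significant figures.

113 Hz

k = Gd⁴/(8D³N_a) = (81.5×10³)(2.8⁴)/(8·19.8³·23) = 3.5073 N/mm = 3507.3 N/m
Wire length L = πDN_a = π·19.8·23 = 1430.7 mm
m = ρ·(πd²/4)·L = 7850 × 6.1575×10⁻⁶ m² × 1.4307 m = 0.069154 kg
f_n = ½√(k/m) = 0.5·√(3507.3/0.069154) = 0.5·√(50718) = 112.6 Hz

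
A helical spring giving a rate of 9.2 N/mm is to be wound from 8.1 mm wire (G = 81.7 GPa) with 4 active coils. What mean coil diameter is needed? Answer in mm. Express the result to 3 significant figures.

D = (Gd⁴/(8N_a·k))^(1/3) = (81.7×10³·8.1⁴/(8·4·9.2))^(1/3)
  = (1.1946e+06)^(1/3) = 106.1064 mm

106 mm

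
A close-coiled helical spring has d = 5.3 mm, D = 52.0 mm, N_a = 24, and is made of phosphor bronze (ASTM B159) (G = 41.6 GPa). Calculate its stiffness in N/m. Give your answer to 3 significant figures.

k = Gd⁴/(8D³N_a) = (41.6×10³ × 5.3⁴) / (8 × 52.0³ × 24)
  = 3.28244e+07 / 2.69967e+07 = 1.2159 N/mm = 1215.9 N/m

1220 N/m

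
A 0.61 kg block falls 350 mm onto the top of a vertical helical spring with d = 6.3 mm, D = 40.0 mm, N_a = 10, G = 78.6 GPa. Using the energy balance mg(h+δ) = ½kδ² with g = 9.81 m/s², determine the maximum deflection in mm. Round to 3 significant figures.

13.4 mm

k = Gd⁴/(8D³N_a) = (78.6×10³)(6.3⁴)/(8·40.0³·10) = 24.183 N/mm
W = mg = 0.61 × 9.81 = 5.9841 N
½kδ² − Wδ − Wh = 0 → δ = (W + √(W² + 2kWh))/k
δ = (5.9841 + √(35.809 + 101301))/24.183 = (5.9841 + 318.33)/24.183 = 13.411 mm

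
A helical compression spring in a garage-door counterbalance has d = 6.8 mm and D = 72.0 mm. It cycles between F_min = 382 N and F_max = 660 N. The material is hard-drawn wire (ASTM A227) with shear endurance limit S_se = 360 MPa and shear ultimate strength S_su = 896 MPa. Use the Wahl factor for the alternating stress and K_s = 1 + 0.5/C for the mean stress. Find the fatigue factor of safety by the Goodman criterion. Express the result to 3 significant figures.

1.64

C = D/d = 72.0/6.8 = 10.5882; K_W = (4C−1)/(4C−4)+0.615/C = 1.1363; K_s = 1+0.5/C = 1.0472
F_a = (F_max−F_min)/2 = 139 N; F_m = (F_max+F_min)/2 = 521 N
τ_a = K_W·8F_aD/(πd³) = 1.1363 × 81.051 = 92.099 MPa
τ_m = K_s·8F_mD/(πd³) = 1.0472 × 303.8 = 318.14 MPa
Goodman: 1/n_f = τ_a/S_se + τ_m/S_su = 92.099/360 + 318.14/896 = 0.25583 + 0.35507 = 0.6109
n_f = 1/0.6109 = 1.637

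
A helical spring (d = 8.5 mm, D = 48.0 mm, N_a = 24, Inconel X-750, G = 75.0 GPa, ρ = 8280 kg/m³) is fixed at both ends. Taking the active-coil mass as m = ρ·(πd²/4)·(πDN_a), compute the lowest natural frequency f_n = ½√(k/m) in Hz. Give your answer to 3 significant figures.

52.1 Hz

k = Gd⁴/(8D³N_a) = (75.0×10³)(8.5⁴)/(8·48.0³·24) = 18.438 N/mm = 18438 N/m
Wire length L = πDN_a = π·48.0·24 = 3619.1 mm
m = ρ·(πd²/4)·L = 8280 × 56.745×10⁻⁶ m² × 3.6191 m = 1.7004 kg
f_n = ½√(k/m) = 0.5·√(18438/1.7004) = 0.5·√(10843) = 52.065 Hz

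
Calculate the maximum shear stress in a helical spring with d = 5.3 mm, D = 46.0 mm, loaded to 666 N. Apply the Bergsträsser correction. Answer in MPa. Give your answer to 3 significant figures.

Spring index C = D/d = 46.0/5.3 = 8.6792
K_B = (4C+2)/(4C−3) = 36.717/31.717 = 1.1576
τ₀ = 8FD/(πd³) = 8·666·46.0/(π·5.3³) = 245088/467.71 = 524.02 MPa
τ_max = K·τ₀ = 1.1576 × 524.02 = 606.62 MPa

607 MPa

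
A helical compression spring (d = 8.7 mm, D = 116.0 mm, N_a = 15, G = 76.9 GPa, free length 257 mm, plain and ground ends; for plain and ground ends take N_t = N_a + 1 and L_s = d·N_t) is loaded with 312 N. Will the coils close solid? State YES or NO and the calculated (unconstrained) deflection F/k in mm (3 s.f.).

k = Gd⁴/(8D³N_a) = (76.9×10³)(8.7⁴)/(8·116.0³·15) = 2.3521 N/mm
N_t = 16; L_s = 8.7·16 = 139.2 mm; δ_solid = L₀ − L_s = 257 − 139.2 = 117.8 mm
δ = F/k = 312/2.3521 = 132.65 mm
δ ≥ δ_solid → spring goes solid

YES, δ = 133 mm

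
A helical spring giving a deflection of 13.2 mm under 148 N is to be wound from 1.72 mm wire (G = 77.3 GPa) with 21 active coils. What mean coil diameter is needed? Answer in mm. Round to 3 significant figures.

7.11 mm

Required rate k = F/δ = 148/13.2 = 11.212 N/mm
D = (Gd⁴/(8N_a·k))^(1/3) = (77.3×10³·1.72⁴/(8·21·11.212))^(1/3)
  = (359.167)^(1/3) = 7.1083 mm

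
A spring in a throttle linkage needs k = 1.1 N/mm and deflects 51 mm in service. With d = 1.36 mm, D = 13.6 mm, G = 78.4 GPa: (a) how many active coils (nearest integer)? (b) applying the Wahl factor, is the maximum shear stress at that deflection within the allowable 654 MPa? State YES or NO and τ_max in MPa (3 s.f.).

N_a = Gd⁴/(8D³k) = (78.4×10³)(1.36⁴)/(8·13.6³·1.1) = 12.12 → N_a = 12
Actual rate k = Gd⁴/(8D³·12) = 1.1107 N/mm
Working load F = kδ = 1.1107·51 = 56.644 N
C = 13.6/1.36 = 10.0000; K_W = (4C−1)/(4C−4)+0.615/C = 1.1448
τ_max = K_W·8FD/(πd³) = 1.1448·779.86 = 892.81 MPa
τ_max > 654 MPa → exceeds allowable

(a) 12 coils; (b) NO, τ_max = 893 MPa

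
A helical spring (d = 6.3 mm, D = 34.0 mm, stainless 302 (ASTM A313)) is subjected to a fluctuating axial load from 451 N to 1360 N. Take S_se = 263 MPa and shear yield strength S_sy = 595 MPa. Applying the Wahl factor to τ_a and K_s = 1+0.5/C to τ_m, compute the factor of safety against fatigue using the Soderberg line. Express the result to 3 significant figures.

C = D/d = 34.0/6.3 = 5.3968; K_W = (4C−1)/(4C−4)+0.615/C = 1.2845; K_s = 1+0.5/C = 1.0926
F_a = (F_max−F_min)/2 = 454.5 N; F_m = (F_max+F_min)/2 = 905.5 N
τ_a = K_W·8F_aD/(πd³) = 1.2845 × 157.37 = 202.15 MPa
τ_m = K_s·8F_mD/(πd³) = 1.0926 × 313.53 = 342.58 MPa
Soderberg: 1/n_f = τ_a/S_se + τ_m/S_sy = 202.15/263 + 342.58/595 = 0.76864 + 0.57577 = 1.3444
n_f = 1/1.3444 = 0.7438

0.744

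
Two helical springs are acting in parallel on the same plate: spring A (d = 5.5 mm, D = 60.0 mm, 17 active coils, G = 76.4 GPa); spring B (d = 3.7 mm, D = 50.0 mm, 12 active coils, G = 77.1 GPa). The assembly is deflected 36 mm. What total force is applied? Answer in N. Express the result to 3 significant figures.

k_A = Gd⁴/(8D³N_a) = (76.4×10³)(5.5⁴)/(8·60.0³·17) = 2.3799 N/mm
k_B = Gd⁴/(8D³N_a) = (77.1×10³)(3.7⁴)/(8·50.0³·12) = 1.2041 N/mm
Parallel: k_eq = 2.3799 + 1.2041 = 3.584 N/mm
F = k_eq·δ = 3.584·36 = 129.02 N

129 N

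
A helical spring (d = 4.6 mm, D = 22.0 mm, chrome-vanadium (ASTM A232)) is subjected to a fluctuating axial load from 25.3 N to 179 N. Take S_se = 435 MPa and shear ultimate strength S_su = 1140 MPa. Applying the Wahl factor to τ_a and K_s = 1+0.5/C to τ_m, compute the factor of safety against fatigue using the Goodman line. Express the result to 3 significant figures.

5.21

C = D/d = 22.0/4.6 = 4.7826; K_W = (4C−1)/(4C−4)+0.615/C = 1.3269; K_s = 1+0.5/C = 1.1045
F_a = (F_max−F_min)/2 = 76.85 N; F_m = (F_max+F_min)/2 = 102.15 N
τ_a = K_W·8F_aD/(πd³) = 1.3269 × 44.232 = 58.69 MPa
τ_m = K_s·8F_mD/(πd³) = 1.1045 × 58.793 = 64.94 MPa
Goodman: 1/n_f = τ_a/S_se + τ_m/S_su = 58.69/435 + 64.94/1140 = 0.13492 + 0.05696 = 0.19188
n_f = 1/0.19188 = 5.212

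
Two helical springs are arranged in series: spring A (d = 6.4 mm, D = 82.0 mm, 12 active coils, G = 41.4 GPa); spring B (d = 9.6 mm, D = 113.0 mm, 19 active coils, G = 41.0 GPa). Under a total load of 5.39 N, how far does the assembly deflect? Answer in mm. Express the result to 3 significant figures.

7.50 mm

k_A = Gd⁴/(8D³N_a) = (41.4×10³)(6.4⁴)/(8·82.0³·12) = 1.3122 N/mm
k_B = Gd⁴/(8D³N_a) = (41.0×10³)(9.6⁴)/(8·113.0³·19) = 1.5878 N/mm
Series: 1/k_eq = 1/1.3122 + 1/1.5878 = 1.3919; k_eq = 0.71845 N/mm
δ = F/k_eq = 5.39/0.71845 = 7.5022 mm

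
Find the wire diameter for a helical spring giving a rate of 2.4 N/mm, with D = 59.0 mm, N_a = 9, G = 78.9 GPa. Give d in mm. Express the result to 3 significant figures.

d = (8D³N_a·k / G)^(1/4) = (8·59.0³·9·2.4 / (78.9×10³))^0.25
  = (449.8)^0.25 = 4.6053 mm

4.61 mm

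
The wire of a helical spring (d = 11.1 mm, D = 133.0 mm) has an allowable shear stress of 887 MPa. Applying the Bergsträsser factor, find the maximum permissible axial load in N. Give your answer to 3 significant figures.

3220 N

C = D/d = 133.0/11.1 = 11.9820
K_B = (4C+2)/(4C−3) = 49.928/44.928 = 1.1113
τ_max = K·8FD/(πd³) → F_max = τ_allow·πd³/(8DK)
F_max = 887·π·11.1³/(8·133.0·1.1113) = 3.811e+06/1182.4 = 3223.1 N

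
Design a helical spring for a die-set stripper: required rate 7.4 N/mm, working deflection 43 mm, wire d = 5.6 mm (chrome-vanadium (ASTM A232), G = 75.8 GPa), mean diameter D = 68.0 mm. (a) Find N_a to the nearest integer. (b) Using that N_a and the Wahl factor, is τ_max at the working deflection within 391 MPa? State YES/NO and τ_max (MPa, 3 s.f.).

N_a = Gd⁴/(8D³k) = (75.8×10³)(5.6⁴)/(8·68.0³·7.4) = 4.005 → N_a = 4
Actual rate k = Gd⁴/(8D³·4) = 7.4087 N/mm
Working load F = kδ = 7.4087·43 = 318.58 N
C = 68.0/5.6 = 12.1429; K_W = (4C−1)/(4C−4)+0.615/C = 1.1180
τ_max = K_W·8FD/(πd³) = 1.1180·314.12 = 351.17 MPa
τ_max ≤ 391 MPa → acceptable

(a) 4 coils; (b) YES, τ_max = 351 MPa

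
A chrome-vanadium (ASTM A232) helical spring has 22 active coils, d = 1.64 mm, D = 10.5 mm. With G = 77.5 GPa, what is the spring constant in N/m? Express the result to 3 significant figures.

k = Gd⁴/(8D³N_a) = (77.5×10³ × 1.64⁴) / (8 × 10.5³ × 22)
  = 560631 / 203742 = 2.7517 N/mm = 2751.7 N/m

2750 N/m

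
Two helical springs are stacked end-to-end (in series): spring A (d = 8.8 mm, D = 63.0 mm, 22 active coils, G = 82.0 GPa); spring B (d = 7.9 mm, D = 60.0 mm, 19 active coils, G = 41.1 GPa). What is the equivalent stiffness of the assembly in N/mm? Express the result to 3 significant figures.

k_A = Gd⁴/(8D³N_a) = (82.0×10³)(8.8⁴)/(8·63.0³·22) = 11.174 N/mm
k_B = Gd⁴/(8D³N_a) = (41.1×10³)(7.9⁴)/(8·60.0³·19) = 4.8759 N/mm
Series: 1/k_eq = 1/11.174 + 1/4.8759 = 0.29458; k_eq = 3.3946 N/mm

3.39 N/mm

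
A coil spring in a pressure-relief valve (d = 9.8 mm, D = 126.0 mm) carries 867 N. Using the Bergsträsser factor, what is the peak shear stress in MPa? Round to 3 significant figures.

326 MPa

Spring index C = D/d = 126.0/9.8 = 12.8571
K_B = (4C+2)/(4C−3) = 53.429/48.429 = 1.1032
τ₀ = 8FD/(πd³) = 8·867·126.0/(π·9.8³) = 873936/2956.8 = 295.56 MPa
τ_max = K·τ₀ = 1.1032 × 295.56 = 326.08 MPa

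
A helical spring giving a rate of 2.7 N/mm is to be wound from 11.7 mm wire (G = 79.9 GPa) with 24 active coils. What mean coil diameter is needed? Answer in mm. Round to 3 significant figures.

D = (Gd⁴/(8N_a·k))^(1/3) = (79.9×10³·11.7⁴/(8·24·2.7))^(1/3)
  = (2.88819e+06)^(1/3) = 142.4104 mm

142 mm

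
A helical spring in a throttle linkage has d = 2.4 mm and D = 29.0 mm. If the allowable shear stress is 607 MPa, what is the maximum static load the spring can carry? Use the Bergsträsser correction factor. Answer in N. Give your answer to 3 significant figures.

102 N

C = D/d = 29.0/2.4 = 12.0833
K_B = (4C+2)/(4C−3) = 50.333/45.333 = 1.1103
τ_max = K·8FD/(πd³) → F_max = τ_allow·πd³/(8DK)
F_max = 607·π·2.4³/(8·29.0·1.1103) = 26362/257.59 = 102.34 N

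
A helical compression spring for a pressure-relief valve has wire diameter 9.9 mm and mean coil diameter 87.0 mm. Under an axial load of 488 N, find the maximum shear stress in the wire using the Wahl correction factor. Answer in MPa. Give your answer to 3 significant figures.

Spring index C = D/d = 87.0/9.9 = 8.7879
K_W = (4C−1)/(4C−4) + 0.615/C = 34.152/31.152 + 0.0700 = 1.1663
τ₀ = 8FD/(πd³) = 8·488·87.0/(π·9.9³) = 339648/3048.3 = 111.42 MPa
τ_max = K·τ₀ = 1.1663 × 111.42 = 129.95 MPa

130 MPa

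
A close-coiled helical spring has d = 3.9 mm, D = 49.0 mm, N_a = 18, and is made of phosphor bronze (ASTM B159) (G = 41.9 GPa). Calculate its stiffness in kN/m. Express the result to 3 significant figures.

k = Gd⁴/(8D³N_a) = (41.9×10³ × 3.9⁴) / (8 × 49.0³ × 18)
  = 9.69332e+06 / 1.69415e+07 = 0.57217 N/mm

0.572 kN/m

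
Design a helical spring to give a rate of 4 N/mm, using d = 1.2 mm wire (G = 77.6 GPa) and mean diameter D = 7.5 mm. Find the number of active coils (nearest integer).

12

N_a = Gd⁴/(8D³k) = (77.6×10³ × 1.2⁴)/(8 × 7.5³ × 4)
    = 160911 / 13500 = 11.92 → 12 coils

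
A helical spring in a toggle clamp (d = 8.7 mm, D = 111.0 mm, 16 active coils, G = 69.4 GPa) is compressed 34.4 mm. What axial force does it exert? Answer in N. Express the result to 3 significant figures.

k = Gd⁴/(8D³N_a) = (69.4×10³)(8.7⁴)/(8·111.0³·16) = 2.2712 N/mm
F = k·δ = 2.2712 × 34.4 = 78.13 N

78.1 N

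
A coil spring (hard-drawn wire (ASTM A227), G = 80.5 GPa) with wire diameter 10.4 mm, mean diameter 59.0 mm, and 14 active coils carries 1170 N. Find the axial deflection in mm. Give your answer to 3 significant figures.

28.6 mm

k = Gd⁴/(8D³N_a) = (80.5×10³)(10.4⁴)/(8·59.0³·14) = 40.941 N/mm
δ = F/k = 1170 / 40.941 = 28.578 mm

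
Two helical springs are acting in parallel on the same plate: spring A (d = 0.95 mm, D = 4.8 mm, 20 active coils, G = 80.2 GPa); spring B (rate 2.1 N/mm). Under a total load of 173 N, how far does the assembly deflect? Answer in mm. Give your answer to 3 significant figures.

29.9 mm

k_A = Gd⁴/(8D³N_a) = (80.2×10³)(0.95⁴)/(8·4.8³·20) = 3.6917 N/mm
Parallel: k_eq = 3.6917 + 2.1 = 5.7917 N/mm
δ = F/k_eq = 173/5.7917 = 29.87 mm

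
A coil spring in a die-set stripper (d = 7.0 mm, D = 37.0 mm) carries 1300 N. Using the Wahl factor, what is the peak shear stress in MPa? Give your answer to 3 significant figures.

461 MPa

Spring index C = D/d = 37.0/7.0 = 5.2857
K_W = (4C−1)/(4C−4) + 0.615/C = 20.143/17.143 + 0.1164 = 1.2914
τ₀ = 8FD/(πd³) = 8·1300·37.0/(π·7.0³) = 384800/1077.6 = 357.1 MPa
τ_max = K·τ₀ = 1.2914 × 357.1 = 461.14 MPa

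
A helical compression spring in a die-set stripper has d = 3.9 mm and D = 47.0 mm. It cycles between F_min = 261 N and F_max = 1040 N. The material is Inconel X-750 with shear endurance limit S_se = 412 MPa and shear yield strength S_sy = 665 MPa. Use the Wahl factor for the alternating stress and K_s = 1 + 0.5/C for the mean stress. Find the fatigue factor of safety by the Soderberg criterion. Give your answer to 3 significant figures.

C = D/d = 47.0/3.9 = 12.0513; K_W = (4C−1)/(4C−4)+0.615/C = 1.1189; K_s = 1+0.5/C = 1.0415
F_a = (F_max−F_min)/2 = 389.5 N; F_m = (F_max+F_min)/2 = 650.5 N
τ_a = K_W·8F_aD/(πd³) = 1.1189 × 785.87 = 879.31 MPa
τ_m = K_s·8F_mD/(πd³) = 1.0415 × 1312.5 = 1366.9 MPa
Soderberg: 1/n_f = τ_a/S_se + τ_m/S_sy = 879.31/412 + 1366.9/665 = 2.13425 + 2.05553 = 4.1898
n_f = 1/4.1898 = 0.2387

0.239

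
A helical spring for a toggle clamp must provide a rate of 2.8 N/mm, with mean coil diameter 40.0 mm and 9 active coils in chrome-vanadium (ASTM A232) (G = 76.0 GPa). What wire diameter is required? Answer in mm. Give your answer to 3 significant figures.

d = (8D³N_a·k / G)^(1/4) = (8·40.0³·9·2.8 / (76.0×10³))^0.25
  = (169.77)^0.25 = 3.6096 mm

3.61 mm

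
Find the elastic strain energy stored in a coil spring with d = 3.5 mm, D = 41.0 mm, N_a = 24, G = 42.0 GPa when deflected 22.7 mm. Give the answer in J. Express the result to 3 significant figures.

k = Gd⁴/(8D³N_a) = (42.0×10³)(3.5⁴)/(8·41.0³·24) = 0.47629 N/mm
U = ½kδ² = 0.5 × 0.47629 × 22.7² = 122.71 N·mm = 0.12271 J

0.123 J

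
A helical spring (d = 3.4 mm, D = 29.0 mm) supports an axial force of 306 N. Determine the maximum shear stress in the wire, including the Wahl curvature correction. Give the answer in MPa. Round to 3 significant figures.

Spring index C = D/d = 29.0/3.4 = 8.5294
K_W = (4C−1)/(4C−4) + 0.615/C = 33.118/30.118 + 0.0721 = 1.1717
τ₀ = 8FD/(πd³) = 8·306·29.0/(π·3.4³) = 70992/123.48 = 574.94 MPa
τ_max = K·τ₀ = 1.1717 × 574.94 = 673.66 MPa

674 MPa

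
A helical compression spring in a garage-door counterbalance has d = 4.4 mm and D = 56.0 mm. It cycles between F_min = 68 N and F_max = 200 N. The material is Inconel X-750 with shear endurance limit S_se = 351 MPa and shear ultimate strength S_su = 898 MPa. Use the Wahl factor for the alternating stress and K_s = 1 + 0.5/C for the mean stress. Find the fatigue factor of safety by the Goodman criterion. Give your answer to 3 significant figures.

C = D/d = 56.0/4.4 = 12.7273; K_W = (4C−1)/(4C−4)+0.615/C = 1.1123; K_s = 1+0.5/C = 1.0393
F_a = (F_max−F_min)/2 = 66 N; F_m = (F_max+F_min)/2 = 134 N
τ_a = K_W·8F_aD/(πd³) = 1.1123 × 110.49 = 122.89 MPa
τ_m = K_s·8F_mD/(πd³) = 1.0393 × 224.32 = 233.14 MPa
Goodman: 1/n_f = τ_a/S_se + τ_m/S_su = 122.89/351 + 233.14/898 = 0.35012 + 0.25962 = 0.60974
n_f = 1/0.60974 = 1.64

1.64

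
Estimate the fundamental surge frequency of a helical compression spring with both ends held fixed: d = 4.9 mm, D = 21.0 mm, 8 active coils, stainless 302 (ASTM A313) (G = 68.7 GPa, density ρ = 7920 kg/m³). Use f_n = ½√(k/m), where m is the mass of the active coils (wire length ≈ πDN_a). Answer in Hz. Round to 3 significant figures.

460 Hz

k = Gd⁴/(8D³N_a) = (68.7×10³)(4.9⁴)/(8·21.0³·8) = 66.819 N/mm = 66819 N/m
Wire length L = πDN_a = π·21.0·8 = 527.79 mm
m = ρ·(πd²/4)·L = 7920 × 18.857×10⁻⁶ m² × 0.52779 m = 0.078825 kg
f_n = ½√(k/m) = 0.5·√(66819/0.078825) = 0.5·√(8.4769e+05) = 460.35 Hz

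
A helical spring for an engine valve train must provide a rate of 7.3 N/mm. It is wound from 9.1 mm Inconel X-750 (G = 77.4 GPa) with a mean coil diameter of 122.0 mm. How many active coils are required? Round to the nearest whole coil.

5

N_a = Gd⁴/(8D³k) = (77.4×10³ × 9.1⁴)/(8 × 122.0³ × 7.3)
    = 5.3077e+08 / 1.06046e+08 = 5.005 → 5 coils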